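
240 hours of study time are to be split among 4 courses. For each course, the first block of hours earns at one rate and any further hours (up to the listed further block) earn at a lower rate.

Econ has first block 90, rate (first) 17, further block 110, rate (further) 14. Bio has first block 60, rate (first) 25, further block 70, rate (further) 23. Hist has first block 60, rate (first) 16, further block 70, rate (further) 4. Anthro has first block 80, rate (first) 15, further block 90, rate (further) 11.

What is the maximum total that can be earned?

Order all 8 blocks by rate: Bio/tier1 25 > Bio/tier2 23 > Econ/tier1 17 > Hist/tier1 16 > Anthro/tier1 15 > Econ/tier2 14 > Anthro/tier2 11 > Hist/tier2 4.
Fill Bio tier1 block (60 at 25) ; 180 left.
Fill Bio tier2 block (70 at 23) ; 110 left.
Fill Econ tier1 block (90 at 17) ; 20 left.
Hist/tier1: +20 of 60 at 16; pool empty.
Total = 25×60 + 23×70 + 17×90 + 16×20 = 4960.

4960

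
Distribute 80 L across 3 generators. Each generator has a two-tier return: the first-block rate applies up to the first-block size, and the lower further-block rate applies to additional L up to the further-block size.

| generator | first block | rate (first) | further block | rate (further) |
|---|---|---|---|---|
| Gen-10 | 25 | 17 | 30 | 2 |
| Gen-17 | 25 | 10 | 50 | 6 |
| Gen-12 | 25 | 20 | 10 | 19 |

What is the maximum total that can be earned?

1315

Order all 6 blocks by rate: Gen-12/first 20 > Gen-12/second 19 > Gen-10/first 17 > Gen-17/first 10 > Gen-17/second 6 > Gen-10/second 2.
Gen-12/first (20): +25 → 55 left.
Gen-12 second at 19: fill all 10 → 45 left.
Gen-10 first at 17: fill all 25 → 20 left.
Gen-17 first at 10: only 20 left, fill 20.
Total = 20×25 + 19×10 + 17×25 + 10×20 = 1315.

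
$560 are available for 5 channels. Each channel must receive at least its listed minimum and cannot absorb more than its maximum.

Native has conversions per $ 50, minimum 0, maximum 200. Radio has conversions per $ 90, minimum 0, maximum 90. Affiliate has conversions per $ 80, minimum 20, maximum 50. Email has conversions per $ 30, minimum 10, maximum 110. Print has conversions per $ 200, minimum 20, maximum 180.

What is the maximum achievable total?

Meeting every minimum uses 0+0+20+10+20 = 50 $, leaving 510.
Highest conversions per $ first: Print 200 > Radio 90 > Affiliate 80 > Native 50 > Email 30.
Print: +160 to 180 (cap) ; 350 left.
Give Radio 90 more to hit its cap of 90 ; 260 left.
Give Affiliate 30 more to hit its cap of 50 ; 230 left.
Native: +200 to 200 (cap) ; 30 left.
Email has room for 100 more but only 30 remain, so it gets 40.
Total = 50×200 + 90×90 + 80×50 + 30×40 + 200×180 = 59300.

59300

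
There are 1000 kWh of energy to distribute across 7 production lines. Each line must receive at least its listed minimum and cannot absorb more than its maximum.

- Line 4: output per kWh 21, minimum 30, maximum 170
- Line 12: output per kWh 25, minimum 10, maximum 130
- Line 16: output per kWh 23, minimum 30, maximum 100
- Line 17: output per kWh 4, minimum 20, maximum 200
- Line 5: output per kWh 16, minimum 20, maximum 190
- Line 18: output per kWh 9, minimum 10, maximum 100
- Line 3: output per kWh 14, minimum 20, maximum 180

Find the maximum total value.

16100

Meeting every minimum uses 30+10+30+20+20+10+20 = 140 kWh, leaving 860.
Rank by output per kWh: Line 12 25 > Line 16 23 > Line 4 21 > Line 5 16 > Line 3 14 > Line 18 9 > Line 17 4.
Line 12 takes 120 more to reach its cap of 130 ; 740 left.
Line 16: +70 to 100 (cap) ; 670 left.
Give Line 4 140 more to hit its cap of 170 ; 530 left.
Line 5: +170 to 190 (cap) ; 360 left.
Line 3: +160 to 180 (cap) ; 200 left.
Line 18: +90 to 100 (cap) ; 110 left.
Line 17 has room for 180 more but only 110 remain, so it gets 130.
Total = 21×170 + 25×130 + 23×100 + 4×130 + 16×190 + 9×100 + 14×180 = 16100.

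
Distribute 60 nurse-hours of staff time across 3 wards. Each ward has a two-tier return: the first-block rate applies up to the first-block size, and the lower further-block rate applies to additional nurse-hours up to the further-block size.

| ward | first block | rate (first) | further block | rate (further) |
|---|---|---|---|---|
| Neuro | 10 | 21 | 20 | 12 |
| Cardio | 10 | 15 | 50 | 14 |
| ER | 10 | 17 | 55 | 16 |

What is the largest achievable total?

Order all 6 blocks by rate: Neuro/tier1 21 > ER/tier1 17 > ER/tier2 16 > Cardio/tier1 15 > Cardio/tier2 14 > Neuro/tier2 12.
Fill Neuro tier1 block (10 at 21) ; 50 left.
ER tier1 at 17: fill all 10 ; 40 left.
ER/tier2: +40 of 55 at 16; pool empty.
Total = 21×10 + 17×10 + 16×40 = 1020.

1020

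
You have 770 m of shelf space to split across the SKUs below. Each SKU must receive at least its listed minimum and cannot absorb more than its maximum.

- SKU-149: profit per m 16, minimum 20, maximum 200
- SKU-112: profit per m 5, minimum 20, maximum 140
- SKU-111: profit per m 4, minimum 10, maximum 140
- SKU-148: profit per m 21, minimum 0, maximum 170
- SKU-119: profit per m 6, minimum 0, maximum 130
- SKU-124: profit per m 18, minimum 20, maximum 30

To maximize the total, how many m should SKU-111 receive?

100

Meeting every minimum uses 20+20+10+0+0+20 = 70 m, leaving 700.
Order the SKUs by profit per m: SKU-148 21 > SKU-124 18 > SKU-149 16 > SKU-119 6 > SKU-112 5 > SKU-111 4.
SKU-148 takes 170 more to reach its cap of 170 ; 530 left.
SKU-124 takes 10 more to reach its cap of 30 ; 520 left.
SKU-149 takes 180 more to reach its cap of 200 ; 340 left.
SKU-119: +130 to 130 (cap) ; 210 left.
SKU-112: +120 to 140 (cap) ; 90 left.
SKU-111 has room for 130 more but only 90 remain, so it gets 100.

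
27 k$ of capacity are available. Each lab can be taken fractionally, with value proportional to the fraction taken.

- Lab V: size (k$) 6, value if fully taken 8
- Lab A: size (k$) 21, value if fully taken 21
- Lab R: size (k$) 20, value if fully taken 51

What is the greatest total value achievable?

Sort by value density: Lab R 51/20≈2.55, Lab V 8/6≈1.33, Lab A 21/21≈1.
Lab R: take in full, 20 k$ for value 51 ; 7 left.
Lab V: take in full, 6 k$ for value 8 ; 1 left.
Only 1 k$ remain; take 1/21 of Lab A for value 21×1/21 = 1.
Total value = 60.

60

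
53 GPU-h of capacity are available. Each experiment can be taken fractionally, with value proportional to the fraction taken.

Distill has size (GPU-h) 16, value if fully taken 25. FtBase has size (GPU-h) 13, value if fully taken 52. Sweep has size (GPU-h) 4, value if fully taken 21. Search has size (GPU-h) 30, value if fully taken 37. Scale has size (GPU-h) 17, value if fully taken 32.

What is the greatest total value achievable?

133.7

Rank by value-to-size ratio: Sweep 21/4≈5.25, FtBase 52/13≈4, Scale 32/17≈1.88, Distill 25/16≈1.56, Search 37/30≈1.23.
All 4 GPU-h of Sweep fit (value 21) → 49 remain.
All 13 GPU-h of FtBase fit (value 52) → 36 remain.
Take all of Scale (17 GPU-h, value 32) → 19 GPU-h left.
Distill: take in full, 16 GPU-h for value 25 → 3 left.
Fill the last 3 GPU-h with part of Search: 3/30 of it earns 3.7.
Total value = 133.7.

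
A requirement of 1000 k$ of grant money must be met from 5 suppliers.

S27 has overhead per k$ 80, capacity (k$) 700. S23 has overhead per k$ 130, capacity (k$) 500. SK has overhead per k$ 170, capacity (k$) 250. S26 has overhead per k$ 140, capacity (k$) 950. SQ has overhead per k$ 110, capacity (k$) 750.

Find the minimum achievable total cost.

89000

Fill from the cheapest supplier first.
Take 700 from S27 at 80 ; need 300 more.
Take 300 from SQ at 110 to finish.
S23, S26, SK: unused.
Cost = 700×80 + 300×110 = 89000.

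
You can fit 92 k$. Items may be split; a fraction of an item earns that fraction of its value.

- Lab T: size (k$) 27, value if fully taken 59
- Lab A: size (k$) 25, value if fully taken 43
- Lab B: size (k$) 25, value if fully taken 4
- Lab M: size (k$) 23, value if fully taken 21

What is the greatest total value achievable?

Sort by value density: Lab T 59/27≈2.19, Lab A 43/25≈1.72, Lab M 21/23≈0.913, Lab B 4/25≈0.16.
Lab T: take in full, 27 k$ for value 59 → 65 left.
Lab A: take in full, 25 k$ for value 43 → 40 left.
Lab M: take in full, 23 k$ for value 21 → 17 left.
Only 17 k$ remain; take 17/25 of Lab B for value 4×17/25 = 2.72.
Total value = 125.72.

125.72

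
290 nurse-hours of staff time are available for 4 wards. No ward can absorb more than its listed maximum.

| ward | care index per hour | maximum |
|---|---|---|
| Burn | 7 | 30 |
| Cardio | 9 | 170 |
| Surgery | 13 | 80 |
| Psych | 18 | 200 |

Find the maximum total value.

Rank by care index per hour: Psych 18 > Surgery 13 > Cardio 9 > Burn 7.
Psych takes 200 to reach its cap of 200 ; 90 left.
Give Surgery 80 to hit its cap of 80 ; 10 left.
Cardio has room for 170 but only 10 remain, so it gets 10.
Total = 9×10 + 13×80 + 18×200 = 4730.

4730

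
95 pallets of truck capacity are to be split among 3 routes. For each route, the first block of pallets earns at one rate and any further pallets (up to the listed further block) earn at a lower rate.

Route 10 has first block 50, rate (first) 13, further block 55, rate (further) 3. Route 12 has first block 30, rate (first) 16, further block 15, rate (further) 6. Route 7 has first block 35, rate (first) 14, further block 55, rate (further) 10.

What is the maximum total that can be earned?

1360

Treat each block as its own option and order by rate: Route 12/tier1 16 > Route 7/tier1 14 > Route 10/tier1 13 > Route 7/tier2 10 > Route 12/tier2 6 > Route 10/tier2 3.
Route 12/tier1 (16): +30 — 65 left.
Route 7/tier1 (14): +35 — 30 left.
Route 10/tier1: +30 of 50 at 13; pool empty.
Total = 16×30 + 14×35 + 13×30 = 1360.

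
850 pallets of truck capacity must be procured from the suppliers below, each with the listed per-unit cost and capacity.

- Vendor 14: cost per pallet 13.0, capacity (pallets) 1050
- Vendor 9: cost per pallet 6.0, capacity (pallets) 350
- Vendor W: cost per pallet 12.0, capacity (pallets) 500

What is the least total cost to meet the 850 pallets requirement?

Use suppliers in increasing cost order.
Take 350 from Vendor 9 at 6.0 → need 500 more.
Take 500 from Vendor W at 12.0 → need 0 more.
Vendor 14: unused.
Cost = 350×6.0 + 500×12.0 = 8100.

8100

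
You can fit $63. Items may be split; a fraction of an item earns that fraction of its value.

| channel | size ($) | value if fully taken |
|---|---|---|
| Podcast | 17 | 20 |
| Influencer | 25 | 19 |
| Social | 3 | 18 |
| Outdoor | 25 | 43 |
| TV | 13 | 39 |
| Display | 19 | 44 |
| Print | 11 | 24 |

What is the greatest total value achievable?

Rank by value-to-size ratio: Social 18/3≈6, TV 39/13≈3, Display 44/19≈2.32, Print 24/11≈2.18, Outdoor 43/25≈1.72, Podcast 20/17≈1.18, Influencer 19/25≈0.76.
All 3 $ of Social fit (value 18) — 60 remain.
All 13 $ of TV fit (value 39) — 47 remain.
Take all of Display (19 $, value 44) — 28 $ left.
Take all of Print (11 $, value 24) — 17 $ left.
17 $ left: a 17/25 share of Outdoor gives 43×17/25 = 29.24.
Total value = 154.24.

154.24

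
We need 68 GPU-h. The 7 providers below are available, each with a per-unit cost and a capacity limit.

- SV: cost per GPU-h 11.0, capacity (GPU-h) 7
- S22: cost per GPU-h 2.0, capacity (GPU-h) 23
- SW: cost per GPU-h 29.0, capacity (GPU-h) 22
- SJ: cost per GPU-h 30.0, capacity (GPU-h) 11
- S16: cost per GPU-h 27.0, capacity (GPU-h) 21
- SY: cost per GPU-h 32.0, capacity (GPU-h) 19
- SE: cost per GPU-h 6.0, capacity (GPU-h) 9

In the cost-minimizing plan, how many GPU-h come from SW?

8

Use providers in increasing cost order.
S22 at 2.0: take all 23 GPU-h — 45 still needed.
Take 9 from SE at 6.0 — need 36 more.
Take 7 from SV at 11.0 — need 29 more.
S16 (27.0): use full 21 — 8 GPU-h to go.
Take 8 from SW at 29.0 to finish.
SJ, SY: unused.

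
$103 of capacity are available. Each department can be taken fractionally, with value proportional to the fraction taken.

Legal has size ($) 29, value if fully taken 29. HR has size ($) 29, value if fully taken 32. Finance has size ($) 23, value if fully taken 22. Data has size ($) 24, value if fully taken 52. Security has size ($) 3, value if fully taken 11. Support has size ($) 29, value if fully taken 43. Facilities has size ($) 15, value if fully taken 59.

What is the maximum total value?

Best value per unit of size first: Facilities 59/15≈3.93, Security 11/3≈3.67, Data 52/24≈2.17, Support 43/29≈1.48, HR 32/29≈1.1, Legal 29/29≈1, Finance 22/23≈0.957.
All 15 $ of Facilities fit (value 59) ; 88 remain.
All 3 $ of Security fit (value 11) ; 85 remain.
Data: take in full, 24 $ for value 52 ; 61 left.
Take all of Support (29 $, value 43) ; 32 $ left.
Take all of HR (29 $, value 32) ; 3 $ left.
Fill the last 3 $ with part of Legal: 3/29 of it earns 3.
Total value = 200.

200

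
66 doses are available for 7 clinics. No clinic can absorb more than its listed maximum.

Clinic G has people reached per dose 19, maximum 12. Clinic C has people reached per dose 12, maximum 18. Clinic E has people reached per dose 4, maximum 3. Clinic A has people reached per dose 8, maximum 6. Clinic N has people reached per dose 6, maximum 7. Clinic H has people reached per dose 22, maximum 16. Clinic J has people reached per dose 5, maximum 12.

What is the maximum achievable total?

921

Rank by people reached per dose: Clinic H 22 > Clinic G 19 > Clinic C 12 > Clinic A 8 > Clinic N 6 > Clinic J 5 > Clinic E 4.
Clinic H takes 16 to reach its cap of 16 ; 50 left.
Clinic G: +12 to 12 (cap) ; 38 left.
Give Clinic C 18 to hit its cap of 18 ; 20 left.
Give Clinic A 6 to hit its cap of 6 ; 14 left.
Clinic N: +7 to 7 (cap) ; 7 left.
Only 7 left; Clinic J takes them to reach 7.
Total = 19×12 + 12×18 + 8×6 + 6×7 + 22×16 + 5×7 = 921.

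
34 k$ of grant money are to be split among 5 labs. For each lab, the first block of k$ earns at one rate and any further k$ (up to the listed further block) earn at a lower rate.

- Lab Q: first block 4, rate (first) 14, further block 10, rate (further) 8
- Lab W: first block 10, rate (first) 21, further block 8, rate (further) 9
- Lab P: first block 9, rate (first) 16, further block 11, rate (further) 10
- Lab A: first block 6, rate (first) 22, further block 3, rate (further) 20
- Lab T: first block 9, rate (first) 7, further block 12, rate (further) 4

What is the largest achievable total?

622

Treat each block as its own option and order by rate: Lab A/T1 22 > Lab W/T1 21 > Lab A/T2 20 > Lab P/T1 16 > Lab Q/T1 14 > Lab P/T2 10 > Lab W/T2 9 > Lab Q/T2 8 > Lab T/T1 7 > Lab T/T2 4.
Lab A T1 at 22: fill all 6 → 28 left.
Lab W T1 at 21: fill all 10 → 18 left.
Fill Lab A T2 block (3 at 20) → 15 left.
Lab P T1 at 16: fill all 9 → 6 left.
Lab Q/T1 (14): +4 → 2 left.
2 remain; put them into Lab P T2 at 10.
Total = 22×6 + 21×10 + 20×3 + 16×9 + 14×4 + 10×2 = 622.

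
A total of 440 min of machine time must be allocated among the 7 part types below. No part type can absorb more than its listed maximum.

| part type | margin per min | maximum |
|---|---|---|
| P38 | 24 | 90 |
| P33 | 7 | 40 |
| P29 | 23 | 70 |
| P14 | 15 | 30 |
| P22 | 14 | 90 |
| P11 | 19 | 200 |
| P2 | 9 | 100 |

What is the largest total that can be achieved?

Rank by margin per min: P38 24 > P29 23 > P11 19 > P14 15 > P22 14 > P2 9 > P33 7.
Give P38 90 to hit its cap of 90 ; 350 left.
Give P29 70 to hit its cap of 70 ; 280 left.
P11 takes 200 to reach its cap of 200 ; 80 left.
Give P14 30 to hit its cap of 30 ; 50 left.
Only 50 left; P22 takes them to reach 50.
Total = 24×90 + 23×70 + 15×30 + 14×50 + 19×200 = 8720.

8720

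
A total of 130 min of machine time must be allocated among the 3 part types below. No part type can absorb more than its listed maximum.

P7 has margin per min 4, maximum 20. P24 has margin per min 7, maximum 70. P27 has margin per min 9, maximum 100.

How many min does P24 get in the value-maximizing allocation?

30

Order the part types by margin per min: P27 9 > P24 7 > P7 4.
P27 takes 100 to reach its cap of 100 — 30 left.
P24: +30 (room for 70) → 30. Pool exhausted.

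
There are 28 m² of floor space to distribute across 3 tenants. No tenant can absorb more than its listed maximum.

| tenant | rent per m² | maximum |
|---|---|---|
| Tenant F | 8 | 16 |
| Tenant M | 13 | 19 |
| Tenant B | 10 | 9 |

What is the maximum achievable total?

337

Highest rent per m² first: Tenant M 13 > Tenant B 10 > Tenant F 8.
Give Tenant M 19 to hit its cap of 19 → 9 left.
Tenant B: +9 to 9 (cap) → 0 left.
Total = 13×19 + 10×9 = 337.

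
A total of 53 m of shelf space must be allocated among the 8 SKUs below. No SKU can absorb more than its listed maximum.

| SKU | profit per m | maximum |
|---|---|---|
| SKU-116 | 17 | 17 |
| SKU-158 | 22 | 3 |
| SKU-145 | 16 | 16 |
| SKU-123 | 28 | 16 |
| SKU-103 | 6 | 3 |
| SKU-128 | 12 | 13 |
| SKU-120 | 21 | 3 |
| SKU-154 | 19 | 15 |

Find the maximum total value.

Order the SKUs by profit per m: SKU-123 28 > SKU-158 22 > SKU-120 21 > SKU-154 19 > SKU-116 17 > SKU-145 16 > SKU-128 12 > SKU-103 6.
SKU-123: +16 to 16 (cap) → 37 left.
Give SKU-158 3 to hit its cap of 3 → 34 left.
Give SKU-120 3 to hit its cap of 3 → 31 left.
SKU-154 takes 15 to reach its cap of 15 → 16 left.
SKU-116: +16 (room for 17) → 16. Pool exhausted.
Total = 17×16 + 22×3 + 28×16 + 21×3 + 19×15 = 1134.

1134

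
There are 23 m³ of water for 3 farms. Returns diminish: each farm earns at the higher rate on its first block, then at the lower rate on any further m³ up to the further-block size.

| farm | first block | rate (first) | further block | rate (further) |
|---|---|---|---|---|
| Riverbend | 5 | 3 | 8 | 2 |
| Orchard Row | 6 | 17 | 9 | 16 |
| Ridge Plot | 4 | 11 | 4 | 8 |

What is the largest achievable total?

322

Rank every tier by rate: Orchard Row/first 17 > Orchard Row/second 16 > Ridge Plot/first 11 > Ridge Plot/second 8 > Riverbend/first 3 > Riverbend/second 2.
Orchard Row/first (17): +6 → 17 left.
Orchard Row/second (16): +9 → 8 left.
Fill Ridge Plot first block (4 at 11) → 4 left.
Ridge Plot/second (8): +4 → 0 left.
Total = 17×6 + 16×9 + 11×4 + 8×4 = 322.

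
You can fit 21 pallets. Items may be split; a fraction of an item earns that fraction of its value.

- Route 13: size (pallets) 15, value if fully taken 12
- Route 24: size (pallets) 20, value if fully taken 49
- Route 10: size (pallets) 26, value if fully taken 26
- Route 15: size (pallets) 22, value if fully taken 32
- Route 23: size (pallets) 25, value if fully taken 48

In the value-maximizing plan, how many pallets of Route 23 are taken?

Rank by value-to-size ratio: Route 24 49/20≈2.45, Route 23 48/25≈1.92, Route 15 32/22≈1.45, Route 10 26/26≈1, Route 13 12/15≈0.8.
Take all of Route 24 (20 pallets, value 49) → 1 pallets left.
Fill the last 1 pallets with part of Route 23: 1/25 of it earns 1.92.

1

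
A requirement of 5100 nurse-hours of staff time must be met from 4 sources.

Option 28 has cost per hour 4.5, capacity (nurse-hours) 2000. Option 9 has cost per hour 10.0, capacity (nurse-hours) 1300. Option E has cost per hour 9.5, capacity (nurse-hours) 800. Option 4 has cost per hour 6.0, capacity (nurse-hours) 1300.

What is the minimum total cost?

34400

Cheapest first:
Option 28 (4.5): use full 2000 → 3100 nurse-hours to go.
Option 4 at 6.0: take all 1300 nurse-hours → 1800 still needed.
Option E (9.5): use full 800 → 1000 nurse-hours to go.
Option 9 (10.0): take the remaining 1000 → done.
Cost = 2000×4.5 + 1300×6.0 + 800×9.5 + 1000×10.0 = 34400.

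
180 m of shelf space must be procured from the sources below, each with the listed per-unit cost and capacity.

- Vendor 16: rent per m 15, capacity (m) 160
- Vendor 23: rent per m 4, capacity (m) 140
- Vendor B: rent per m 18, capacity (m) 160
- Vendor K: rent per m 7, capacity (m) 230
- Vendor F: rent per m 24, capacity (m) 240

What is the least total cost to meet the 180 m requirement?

840

Cheapest first:
Vendor 23 (4): use full 140 → 40 m to go.
Vendor K at 7: take 40 of its 230 → requirement met.
Vendor 16, Vendor B, Vendor F: unused.
Cost = 140×4 + 40×7 = 840.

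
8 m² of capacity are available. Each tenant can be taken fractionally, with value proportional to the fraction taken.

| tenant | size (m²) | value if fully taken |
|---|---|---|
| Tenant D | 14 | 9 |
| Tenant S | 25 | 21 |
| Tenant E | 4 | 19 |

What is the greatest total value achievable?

22.36

Best value per unit of size first: Tenant E 19/4≈4.75, Tenant S 21/25≈0.84, Tenant D 9/14≈0.643.
All 4 m² of Tenant E fit (value 19) ; 4 remain.
Fill the last 4 m² with part of Tenant S: 4/25 of it earns 3.36.
Total value = 22.36.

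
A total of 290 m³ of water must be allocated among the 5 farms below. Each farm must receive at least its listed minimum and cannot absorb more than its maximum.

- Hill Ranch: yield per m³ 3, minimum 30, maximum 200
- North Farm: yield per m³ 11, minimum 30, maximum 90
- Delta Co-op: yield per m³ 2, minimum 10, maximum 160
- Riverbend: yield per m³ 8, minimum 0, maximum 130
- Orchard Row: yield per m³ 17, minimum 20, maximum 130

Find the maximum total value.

Meeting every minimum uses 30+30+10+0+20 = 90 m³, leaving 200.
Order the farms by yield per m³: Orchard Row 17 > North Farm 11 > Riverbend 8 > Hill Ranch 3 > Delta Co-op 2.
Orchard Row: +110 to 130 (cap) ; 90 left.
Give North Farm 60 more to hit its cap of 90 ; 30 left.
Only 30 left; Riverbend takes them to reach 30.
Total = 3×30 + 11×90 + 2×10 + 8×30 + 17×130 = 3550.

3550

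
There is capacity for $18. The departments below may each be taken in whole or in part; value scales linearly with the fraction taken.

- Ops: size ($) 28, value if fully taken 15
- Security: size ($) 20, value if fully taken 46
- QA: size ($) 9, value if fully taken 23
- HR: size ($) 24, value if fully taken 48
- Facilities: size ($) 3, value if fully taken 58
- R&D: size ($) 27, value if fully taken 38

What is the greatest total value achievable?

Best value per unit of size first: Facilities 58/3≈19.3, QA 23/9≈2.56, Security 46/20≈2.3, HR 48/24≈2, R&D 38/27≈1.41, Ops 15/28≈0.536.
Facilities: take in full, 3 $ for value 58 → 15 left.
QA: take in full, 9 $ for value 23 → 6 left.
Only 6 $ remain; take 6/20 of Security for value 46×6/20 = 13.8.
Total value = 94.8.

94.8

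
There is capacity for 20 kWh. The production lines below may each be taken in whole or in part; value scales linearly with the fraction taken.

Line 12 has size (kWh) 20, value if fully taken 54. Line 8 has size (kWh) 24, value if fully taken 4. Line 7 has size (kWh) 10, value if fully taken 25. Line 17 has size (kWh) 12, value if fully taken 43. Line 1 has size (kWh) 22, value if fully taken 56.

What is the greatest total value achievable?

64.6

Rank by value-to-size ratio: Line 17 43/12≈3.58, Line 12 54/20≈2.7, Line 1 56/22≈2.55, Line 7 25/10≈2.5, Line 8 4/24≈0.167.
Take all of Line 17 (12 kWh, value 43) — 8 kWh left.
8 kWh left: a 8/20 share of Line 12 gives 54×8/20 = 21.6.
Total value = 64.6.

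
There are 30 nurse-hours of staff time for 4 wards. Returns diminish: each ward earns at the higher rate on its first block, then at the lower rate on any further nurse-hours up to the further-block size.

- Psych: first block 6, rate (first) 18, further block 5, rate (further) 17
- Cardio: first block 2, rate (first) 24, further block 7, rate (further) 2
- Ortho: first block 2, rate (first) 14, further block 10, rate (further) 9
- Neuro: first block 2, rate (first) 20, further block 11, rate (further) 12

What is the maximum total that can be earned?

Rank every tier by rate: Cardio/T1 24 > Neuro/T1 20 > Psych/T1 18 > Psych/T2 17 > Ortho/T1 14 > Neuro/T2 12 > Ortho/T2 9 > Cardio/T2 2.
Fill Cardio T1 block (2 at 24) → 28 left.
Fill Neuro T1 block (2 at 20) → 26 left.
Psych/T1 (18): +6 → 20 left.
Psych/T2 (17): +5 → 15 left.
Ortho/T1 (14): +2 → 13 left.
Fill Neuro T2 block (11 at 12) → 2 left.
Ortho T2 at 9: only 2 left, fill 2.
Total = 24×2 + 20×2 + 18×6 + 17×5 + 14×2 + 12×11 + 9×2 = 459.

459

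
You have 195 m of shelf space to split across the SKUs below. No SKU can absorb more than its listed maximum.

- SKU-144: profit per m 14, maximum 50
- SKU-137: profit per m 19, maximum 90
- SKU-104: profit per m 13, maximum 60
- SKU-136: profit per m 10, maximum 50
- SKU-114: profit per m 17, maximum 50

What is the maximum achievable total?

3325

Order the SKUs by profit per m: SKU-137 19 > SKU-114 17 > SKU-144 14 > SKU-104 13 > SKU-136 10.
SKU-137: +90 to 90 (cap) → 105 left.
SKU-114: +50 to 50 (cap) → 55 left.
SKU-144: +50 to 50 (cap) → 5 left.
SKU-104 has room for 60 but only 5 remain, so it gets 5.
Total = 14×50 + 19×90 + 13×5 + 17×50 = 3325.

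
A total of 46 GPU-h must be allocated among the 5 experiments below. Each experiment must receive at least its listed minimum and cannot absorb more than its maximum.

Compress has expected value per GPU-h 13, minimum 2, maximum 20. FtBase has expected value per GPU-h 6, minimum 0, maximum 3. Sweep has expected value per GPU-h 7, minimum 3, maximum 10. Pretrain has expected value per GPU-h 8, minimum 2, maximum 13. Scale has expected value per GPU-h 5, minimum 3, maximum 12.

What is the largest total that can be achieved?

Meeting every minimum uses 2+0+3+2+3 = 10 GPU-h, leaving 36.
Rank by expected value per GPU-h: Compress 13 > Pretrain 8 > Sweep 7 > FtBase 6 > Scale 5.
Give Compress 18 more to hit its cap of 20 ; 18 left.
Give Pretrain 11 more to hit its cap of 13 ; 7 left.
Give Sweep 7 more to hit its cap of 10 ; 0 left.
Total = 13×20 + 7×10 + 8×13 + 5×3 = 449.

449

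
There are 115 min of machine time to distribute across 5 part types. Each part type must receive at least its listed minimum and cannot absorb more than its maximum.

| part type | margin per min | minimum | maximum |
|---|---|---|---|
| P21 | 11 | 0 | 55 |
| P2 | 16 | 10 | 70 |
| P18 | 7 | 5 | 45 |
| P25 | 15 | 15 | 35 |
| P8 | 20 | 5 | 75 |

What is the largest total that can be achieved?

2080

Meeting every minimum uses 0+10+5+15+5 = 35 min, leaving 80.
Rank by margin per min: P8 20 > P2 16 > P25 15 > P21 11 > P18 7.
P8 takes 70 more to reach its cap of 75 — 10 left.
P2: +10 (room for 60) → 20. Pool exhausted.
Total = 16×20 + 7×5 + 15×15 + 20×75 = 2080.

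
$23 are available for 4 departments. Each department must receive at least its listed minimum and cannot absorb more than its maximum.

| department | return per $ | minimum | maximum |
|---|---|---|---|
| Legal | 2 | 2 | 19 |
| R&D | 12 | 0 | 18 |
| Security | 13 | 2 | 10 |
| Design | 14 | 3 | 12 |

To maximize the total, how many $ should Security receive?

9

Meeting every minimum uses 2+0+2+3 = 7 $, leaving 16.
Rank by return per $: Design 14 > Security 13 > R&D 12 > Legal 2.
Design: +9 to 12 (cap) → 7 left.
Security: +7 (room for 8) → 9. Pool exhausted.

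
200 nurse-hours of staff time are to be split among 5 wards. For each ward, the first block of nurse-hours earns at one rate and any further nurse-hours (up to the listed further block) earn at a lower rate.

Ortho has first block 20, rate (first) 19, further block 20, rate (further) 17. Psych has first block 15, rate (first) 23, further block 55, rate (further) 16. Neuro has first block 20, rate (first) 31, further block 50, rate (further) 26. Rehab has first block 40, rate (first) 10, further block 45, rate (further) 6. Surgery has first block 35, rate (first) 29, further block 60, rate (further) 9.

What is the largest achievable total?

4640

Order all 10 blocks by rate: Neuro/tier1 31 > Surgery/tier1 29 > Neuro/tier2 26 > Psych/tier1 23 > Ortho/tier1 19 > Ortho/tier2 17 > Psych/tier2 16 > Rehab/tier1 10 > Surgery/tier2 9 > Rehab/tier2 6.
Neuro/tier1 (31): +20 — 180 left.
Surgery tier1 at 29: fill all 35 — 145 left.
Neuro/tier2 (26): +50 — 95 left.
Fill Psych tier1 block (15 at 23) — 80 left.
Ortho/tier1 (19): +20 — 60 left.
Ortho tier2 at 17: fill all 20 — 40 left.
40 remain; put them into Psych tier2 at 16.
Total = 31×20 + 29×35 + 26×50 + 23×15 + 19×20 + 17×20 + 16×40 = 4640.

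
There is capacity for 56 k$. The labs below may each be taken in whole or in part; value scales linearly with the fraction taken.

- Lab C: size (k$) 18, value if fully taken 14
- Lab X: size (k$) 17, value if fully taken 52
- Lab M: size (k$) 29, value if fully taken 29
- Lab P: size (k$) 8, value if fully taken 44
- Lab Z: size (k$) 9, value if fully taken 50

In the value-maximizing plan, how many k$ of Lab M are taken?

Rank by value-to-size ratio: Lab Z 50/9≈5.56, Lab P 44/8≈5.5, Lab X 52/17≈3.06, Lab M 29/29≈1, Lab C 14/18≈0.778.
All 9 k$ of Lab Z fit (value 50) — 47 remain.
All 8 k$ of Lab P fit (value 44) — 39 remain.
All 17 k$ of Lab X fit (value 52) — 22 remain.
Only 22 k$ remain; take 22/29 of Lab M for value 29×22/29 = 22.

22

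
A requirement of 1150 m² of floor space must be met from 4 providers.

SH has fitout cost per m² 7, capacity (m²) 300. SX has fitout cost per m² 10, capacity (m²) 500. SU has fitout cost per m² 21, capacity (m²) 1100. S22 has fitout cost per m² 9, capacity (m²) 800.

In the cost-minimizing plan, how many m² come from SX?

50

Use providers in increasing cost order.
Take 300 from SH at 7 — need 850 more.
Take 800 from S22 at 9 — need 50 more.
SX at 10: take 50 of its 500 — requirement met.
SU: unused.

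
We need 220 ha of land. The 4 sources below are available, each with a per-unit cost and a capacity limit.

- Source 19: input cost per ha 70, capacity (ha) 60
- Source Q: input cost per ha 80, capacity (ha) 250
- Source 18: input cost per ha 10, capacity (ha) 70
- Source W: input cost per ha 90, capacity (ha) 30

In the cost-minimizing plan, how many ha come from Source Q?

90

Fill from the cheapest source first.
Source 18 at 10: take all 70 ha ; 150 still needed.
Source 19 (70): use full 60 ; 90 ha to go.
Take 90 from Source Q at 80 to finish.
Source W: unused.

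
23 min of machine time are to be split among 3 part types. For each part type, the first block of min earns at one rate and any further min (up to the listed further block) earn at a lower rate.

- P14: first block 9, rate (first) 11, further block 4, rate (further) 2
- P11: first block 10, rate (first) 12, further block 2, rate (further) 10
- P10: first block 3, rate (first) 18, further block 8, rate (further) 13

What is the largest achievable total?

300

Treat each block as its own option and order by rate: P10/T1 18 > P10/T2 13 > P11/T1 12 > P14/T1 11 > P11/T2 10 > P14/T2 2.
P10 T1 at 18: fill all 3 → 20 left.
P10 T2 at 13: fill all 8 → 12 left.
P11 T1 at 12: fill all 10 → 2 left.
2 remain; put them into P14 T1 at 11.
Total = 18×3 + 13×8 + 12×10 + 11×2 = 300.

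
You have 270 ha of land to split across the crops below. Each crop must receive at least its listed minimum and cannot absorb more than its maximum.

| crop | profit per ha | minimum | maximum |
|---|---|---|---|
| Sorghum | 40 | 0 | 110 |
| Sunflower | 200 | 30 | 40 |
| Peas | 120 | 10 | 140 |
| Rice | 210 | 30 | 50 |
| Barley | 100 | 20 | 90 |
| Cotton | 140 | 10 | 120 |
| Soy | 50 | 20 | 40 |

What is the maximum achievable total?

40700

Meeting every minimum uses 0+30+10+30+20+10+20 = 120 ha, leaving 150.
Highest profit per ha first: Rice 210 > Sunflower 200 > Cotton 140 > Peas 120 > Barley 100 > Soy 50 > Sorghum 40.
Give Rice 20 more to hit its cap of 50 → 130 left.
Sunflower: +10 to 40 (cap) → 120 left.
Cotton takes 110 more to reach its cap of 120 → 10 left.
Only 10 left; Peas takes them to reach 20.
Total = 200×40 + 120×20 + 210×50 + 100×20 + 140×120 + 50×20 = 40700.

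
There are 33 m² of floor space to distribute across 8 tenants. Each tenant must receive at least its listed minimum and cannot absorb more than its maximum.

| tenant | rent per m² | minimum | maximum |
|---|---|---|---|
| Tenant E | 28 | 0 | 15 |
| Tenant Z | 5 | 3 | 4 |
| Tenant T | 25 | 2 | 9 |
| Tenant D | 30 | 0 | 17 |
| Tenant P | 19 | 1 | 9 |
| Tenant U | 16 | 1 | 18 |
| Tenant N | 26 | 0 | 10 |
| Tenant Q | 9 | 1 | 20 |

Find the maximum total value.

Meeting every minimum uses 0+3+2+0+1+1+0+1 = 8 m², leaving 25.
Rank by rent per m²: Tenant D 30 > Tenant E 28 > Tenant N 26 > Tenant T 25 > Tenant P 19 > Tenant U 16 > Tenant Q 9 > Tenant Z 5.
Give Tenant D 17 more to hit its cap of 17 — 8 left.
Tenant E has room for 15 more but only 8 remain, so it gets 8.
Total = 28×8 + 5×3 + 25×2 + 30×17 + 19×1 + 16×1 + 9×1 = 843.

843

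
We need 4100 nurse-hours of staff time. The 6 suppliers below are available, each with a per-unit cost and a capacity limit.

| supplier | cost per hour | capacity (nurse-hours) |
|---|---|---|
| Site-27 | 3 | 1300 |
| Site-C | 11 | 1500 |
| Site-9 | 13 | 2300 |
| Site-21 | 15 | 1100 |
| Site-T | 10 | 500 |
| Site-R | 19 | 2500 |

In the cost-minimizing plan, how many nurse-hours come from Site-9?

Use suppliers in increasing cost order.
Site-27 (3): use full 1300 → 2800 nurse-hours to go.
Site-T at 10: take all 500 nurse-hours → 2300 still needed.
Take 1500 from Site-C at 11 → need 800 more.
Take 800 from Site-9 at 13 to finish.
Site-21, Site-R: unused.

800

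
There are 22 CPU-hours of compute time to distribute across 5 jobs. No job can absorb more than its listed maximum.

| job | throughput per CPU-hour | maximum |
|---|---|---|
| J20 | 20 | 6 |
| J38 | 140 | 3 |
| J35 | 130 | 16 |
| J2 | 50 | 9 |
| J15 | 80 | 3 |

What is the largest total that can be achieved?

Highest throughput per CPU-hour first: J38 140 > J35 130 > J15 80 > J2 50 > J20 20.
J38 takes 3 to reach its cap of 3 → 19 left.
Give J35 16 to hit its cap of 16 → 3 left.
J15 takes 3 to reach its cap of 3 → 0 left.
Total = 140×3 + 130×16 + 80×3 = 2740.

2740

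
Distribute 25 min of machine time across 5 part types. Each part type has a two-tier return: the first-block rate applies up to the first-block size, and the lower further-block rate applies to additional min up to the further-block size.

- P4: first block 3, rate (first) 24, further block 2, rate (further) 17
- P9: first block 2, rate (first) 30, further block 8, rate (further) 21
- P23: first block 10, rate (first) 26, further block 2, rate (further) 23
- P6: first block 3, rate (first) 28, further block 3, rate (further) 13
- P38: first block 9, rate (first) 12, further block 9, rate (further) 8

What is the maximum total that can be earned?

Order all 10 blocks by rate: P9/T1 30 > P6/T1 28 > P23/T1 26 > P4/T1 24 > P23/T2 23 > P9/T2 21 > P4/T2 17 > P6/T2 13 > P38/T1 12 > P38/T2 8.
P9 T1 at 30: fill all 2 ; 23 left.
P6/T1 (28): +3 ; 20 left.
Fill P23 T1 block (10 at 26) ; 10 left.
P4 T1 at 24: fill all 3 ; 7 left.
P23 T2 at 23: fill all 2 ; 5 left.
P9 T2 at 21: only 5 left, fill 5.
Total = 30×2 + 28×3 + 26×10 + 24×3 + 23×2 + 21×5 = 627.

627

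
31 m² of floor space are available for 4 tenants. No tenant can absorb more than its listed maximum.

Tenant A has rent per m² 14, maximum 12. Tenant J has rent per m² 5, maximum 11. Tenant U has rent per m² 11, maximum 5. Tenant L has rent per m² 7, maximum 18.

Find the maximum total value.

Highest rent per m² first: Tenant A 14 > Tenant U 11 > Tenant L 7 > Tenant J 5.
Tenant A: +12 to 12 (cap) — 19 left.
Tenant U: +5 to 5 (cap) — 14 left.
Tenant L: +14 (room for 18) → 14. Pool exhausted.
Total = 14×12 + 11×5 + 7×14 = 321.

321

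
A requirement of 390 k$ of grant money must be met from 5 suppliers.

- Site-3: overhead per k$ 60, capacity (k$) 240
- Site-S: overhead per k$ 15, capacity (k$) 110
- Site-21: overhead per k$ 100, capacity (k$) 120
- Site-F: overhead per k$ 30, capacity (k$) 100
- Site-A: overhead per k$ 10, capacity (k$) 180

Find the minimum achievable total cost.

6450

Cheapest first:
Site-A (10): use full 180 → 210 k$ to go.
Take 110 from Site-S at 15 → need 100 more.
Take 100 from Site-F at 30 → need 0 more.
Site-3, Site-21: unused.
Cost = 180×10 + 110×15 + 100×30 = 6450.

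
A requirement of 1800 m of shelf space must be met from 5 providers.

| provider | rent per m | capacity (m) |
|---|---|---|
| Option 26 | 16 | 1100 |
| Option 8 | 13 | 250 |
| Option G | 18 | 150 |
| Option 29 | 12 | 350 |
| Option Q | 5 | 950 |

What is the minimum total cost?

Cheapest first:
Take 950 from Option Q at 5 ; need 850 more.
Option 29 at 12: take all 350 m ; 500 still needed.
Option 8 (13): use full 250 ; 250 m to go.
Take 250 from Option 26 at 16 to finish.
Option G: unused.
Cost = 950×5 + 350×12 + 250×13 + 250×16 = 16200.

16200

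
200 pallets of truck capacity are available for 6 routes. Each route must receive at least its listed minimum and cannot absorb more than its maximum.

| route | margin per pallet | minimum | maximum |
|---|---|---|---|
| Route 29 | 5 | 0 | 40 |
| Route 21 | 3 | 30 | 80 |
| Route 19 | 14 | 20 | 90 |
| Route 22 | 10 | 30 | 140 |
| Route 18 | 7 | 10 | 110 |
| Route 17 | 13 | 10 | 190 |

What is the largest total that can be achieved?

Meeting every minimum uses 0+30+20+30+10+10 = 100 pallets, leaving 100.
Order the routes by margin per pallet: Route 19 14 > Route 17 13 > Route 22 10 > Route 18 7 > Route 29 5 > Route 21 3.
Route 19: +70 to 90 (cap) ; 30 left.
Only 30 left; Route 17 takes them to reach 40.
Total = 3×30 + 14×90 + 10×30 + 7×10 + 13×40 = 2240.

2240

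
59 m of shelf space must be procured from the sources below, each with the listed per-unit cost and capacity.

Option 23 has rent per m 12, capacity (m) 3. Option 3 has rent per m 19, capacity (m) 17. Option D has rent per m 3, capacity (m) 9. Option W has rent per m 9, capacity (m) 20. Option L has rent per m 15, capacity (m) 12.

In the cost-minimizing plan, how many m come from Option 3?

Fill from the cheapest source first.
Take 9 from Option D at 3 → need 50 more.
Option W at 9: take all 20 m → 30 still needed.
Take 3 from Option 23 at 12 → need 27 more.
Option L at 15: take all 12 m → 15 still needed.
Option 3 (19): take the remaining 15 → done.

15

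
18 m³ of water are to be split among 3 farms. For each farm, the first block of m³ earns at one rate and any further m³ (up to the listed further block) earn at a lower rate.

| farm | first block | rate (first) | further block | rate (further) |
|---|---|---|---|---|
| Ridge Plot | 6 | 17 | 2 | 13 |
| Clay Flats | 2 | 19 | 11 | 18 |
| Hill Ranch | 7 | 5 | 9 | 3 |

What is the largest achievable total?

Rank every tier by rate: Clay Flats/first 19 > Clay Flats/second 18 > Ridge Plot/first 17 > Ridge Plot/second 13 > Hill Ranch/first 5 > Hill Ranch/second 3.
Clay Flats/first (19): +2 ; 16 left.
Clay Flats/second (18): +11 ; 5 left.
Ridge Plot/first: +5 of 6 at 17; pool empty.
Total = 19×2 + 18×11 + 17×5 = 321.

321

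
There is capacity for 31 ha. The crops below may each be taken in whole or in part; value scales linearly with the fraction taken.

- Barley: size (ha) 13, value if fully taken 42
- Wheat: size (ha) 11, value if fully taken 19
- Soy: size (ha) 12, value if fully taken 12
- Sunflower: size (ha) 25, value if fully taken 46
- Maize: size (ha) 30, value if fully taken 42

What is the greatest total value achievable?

Rank by value-to-size ratio: Barley 42/13≈3.23, Sunflower 46/25≈1.84, Wheat 19/11≈1.73, Maize 42/30≈1.4, Soy 12/12≈1.
Barley: take in full, 13 ha for value 42 → 18 left.
Fill the last 18 ha with part of Sunflower: 18/25 of it earns 33.12.
Total value = 75.12.

75.12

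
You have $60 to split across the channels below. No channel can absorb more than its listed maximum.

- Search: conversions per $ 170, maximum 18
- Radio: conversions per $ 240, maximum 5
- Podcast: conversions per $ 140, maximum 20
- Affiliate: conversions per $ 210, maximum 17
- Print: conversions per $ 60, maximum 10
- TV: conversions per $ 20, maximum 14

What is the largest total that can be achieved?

Order the channels by conversions per $: Radio 240 > Affiliate 210 > Search 170 > Podcast 140 > Print 60 > TV 20.
Radio takes 5 to reach its cap of 5 → 55 left.
Affiliate takes 17 to reach its cap of 17 → 38 left.
Search takes 18 to reach its cap of 18 → 20 left.
Podcast: +20 to 20 (cap) → 0 left.
Total = 170×18 + 240×5 + 140×20 + 210×17 = 10630.

10630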